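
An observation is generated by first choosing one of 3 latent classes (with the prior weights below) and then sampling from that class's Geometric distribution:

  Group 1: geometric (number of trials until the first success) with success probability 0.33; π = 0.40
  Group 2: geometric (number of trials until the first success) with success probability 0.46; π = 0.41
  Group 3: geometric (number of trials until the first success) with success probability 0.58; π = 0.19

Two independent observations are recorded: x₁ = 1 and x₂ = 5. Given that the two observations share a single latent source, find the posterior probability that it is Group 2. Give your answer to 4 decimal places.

0.4066

P(component k | x) = π_k·f_k(x) / marginal(x), where marginal(x) = Σ_j π_j·f_j(x).
Since both observations come from the same component, the likelihood for component k is f_k(x₁)·f_k(x₂).
  L_1 = [0.33·(1−0.33)^0 = 0.33·1 = 0.33] × [0.0664987] = 0.0219446
  L_2 = [0.46·(1−0.46)^0 = 0.46·1 = 0.46] × [0.0391141] = 0.0179925
  L_3 = [0.58·(1−0.58)^0 = 0.58·1 = 0.58] × [0.0180478] = 0.0104677
Weight by the priors:
  π_1·L_1 = 0.40 × 0.0219446 = 0.00877783
  π_2·L_2 = 0.41 × 0.0179925 = 0.00737691
  π_3·L_3 = 0.19 × 0.0104677 = 0.00198887
Sum: 0.00877783 + 0.00737691 + 0.00198887 = 0.0181436
Responsibility of Group 2: 0.00737691 / 0.0181436 ≈ 0.4066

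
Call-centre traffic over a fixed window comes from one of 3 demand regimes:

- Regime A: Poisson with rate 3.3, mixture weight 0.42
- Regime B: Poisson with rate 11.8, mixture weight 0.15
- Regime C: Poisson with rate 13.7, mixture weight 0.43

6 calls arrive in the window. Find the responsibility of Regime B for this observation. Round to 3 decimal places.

Posterior ∝ prior × likelihood, so P(k | x) ∝ w_k f_k(x); normalise over all components.
Evaluate each component's likelihood at the observed value:
  L_A = e^(−3.3)·3.3^6/6! = 0.0661575
  L_B = e^(−11.8)·11.8^6/6! = 0.0281374
  L_C = e^(−13.7)·13.7^6/6! = 0.0103076
Prior × likelihood for each component:
  w_A·L_A = 0.42 × 0.0661575 = 0.0277862
  w_B·L_B = 0.15 × 0.0281374 = 0.00422062
  w_C·L_C = 0.43 × 0.0103076 = 0.00443226
Evidence: 0.0277862 + 0.00422062 + 0.00443226 = 0.036439
P(Regime B | x) ≈ 0.116

0.116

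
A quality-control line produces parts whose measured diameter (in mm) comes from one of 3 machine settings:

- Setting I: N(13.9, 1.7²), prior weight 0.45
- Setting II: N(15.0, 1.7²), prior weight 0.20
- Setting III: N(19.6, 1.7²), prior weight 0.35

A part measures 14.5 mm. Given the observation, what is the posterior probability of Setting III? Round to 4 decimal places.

0.0063

Apply Bayes' rule: the posterior for each component is proportional to its prior times its likelihood at x.
Evaluate each component's likelihood at the observed value:
  p_I = 0.220502
  p_II = 0.224738
  p_III = 0.00260697
Prior × likelihood for each component:
  P(Z=I)·p_I = 0.45 × 0.220502 = 0.0992257
  P(Z=II)·p_II = 0.20 × 0.224738 = 0.0449476
  P(Z=III)·p_III = 0.35 × 0.00260697 = 0.000912439
Marginal: 0.0992257 + 0.0449476 + 0.000912439 = 0.145086
P(Setting III | data) ≈ 0.0063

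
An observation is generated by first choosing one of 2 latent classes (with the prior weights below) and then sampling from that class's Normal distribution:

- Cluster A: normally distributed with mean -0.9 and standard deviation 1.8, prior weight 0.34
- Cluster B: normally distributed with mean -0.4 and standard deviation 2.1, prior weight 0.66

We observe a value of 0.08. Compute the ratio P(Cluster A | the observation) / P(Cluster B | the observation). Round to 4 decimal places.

0.5319

Posterior odds = (w_i f_i(x)) / (w_j f_j(x)); the normalising sum cancels.
Normal densities:
  f_A = (1/(1.8·√(2π)))·exp(−(0.08−-0.9)²/(2·1.8²)) = 0.221635·exp(-0.14821) = 0.191104
  f_B = (1/(2.1·√(2π)))·exp(−(0.08−-0.4)²/(2·2.1²)) = 0.189973·exp(-0.02612) = 0.185074
Posterior odds = (w_A·f_A) / (w_B·f_B) = (0.34·0.191104) / (0.66·0.185074) = 0.0649755 / 0.122149 ≈ 0.5319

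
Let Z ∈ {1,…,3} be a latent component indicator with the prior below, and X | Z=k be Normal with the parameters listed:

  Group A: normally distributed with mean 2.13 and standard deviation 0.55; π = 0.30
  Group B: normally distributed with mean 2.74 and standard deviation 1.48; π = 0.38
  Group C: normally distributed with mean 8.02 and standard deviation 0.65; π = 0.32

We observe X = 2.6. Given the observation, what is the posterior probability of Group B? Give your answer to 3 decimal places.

0.403

The responsibility of component k is π_k f_k(x) divided by Σ_j π_j f_j(x).
Normal densities:
  p_A = (1/(0.55·√(2π)))·exp(−(2.6−2.13)²/(2·0.55²)) = 0.725350·exp(-0.36512) = 0.503473
  p_B = (1/(1.48·√(2π)))·exp(−(2.6−2.74)²/(2·1.48²)) = 0.269556·exp(-0.00447) = 0.268352
  p_C = (1/(0.65·√(2π)))·exp(−(2.6−8.02)²/(2·0.65²)) = 0.613757·exp(-34.76497) = 4.8951e-16
Prior × likelihood for each component:
  π_A·p_A = 0.30 × 0.503473 = 0.151042
  π_B·p_B = 0.38 × 0.268352 = 0.101974
  π_C·p_C = 0.32 × 4.8951e-16 = 1.56643e-16
Marginal: 0.151042 + 0.101974 + 1.56643e-16 = 0.253016
Responsibility of Group B: 0.101974 / 0.253016 ≈ 0.403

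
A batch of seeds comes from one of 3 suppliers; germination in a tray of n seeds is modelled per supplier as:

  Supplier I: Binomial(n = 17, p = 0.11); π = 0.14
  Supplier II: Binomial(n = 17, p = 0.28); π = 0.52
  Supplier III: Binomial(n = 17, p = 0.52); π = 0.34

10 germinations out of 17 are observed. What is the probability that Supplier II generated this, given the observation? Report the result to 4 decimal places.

0.0508

The responsibility of component k is π_k f_k(x) divided by Σ_j π_j f_j(x).
Binomial probabilities:
  L_I = C(17,10)·0.11^10·0.89^7 = 19448·2.59374e-10·0.442313 = 2.23117e-06
  L_II = C(17,10)·0.28^10·0.72^7 = 19448·2.96197e-06·0.100306 = 0.00577807
  L_III = C(17,10)·0.52^10·0.48^7 = 19448·0.00144555·0.00587068 = 0.165043
Prior × likelihood for each component:
  π_I·L_I = 0.14 × 2.23117e-06 = 3.12363e-07
  π_II·L_II = 0.52 × 0.00577807 = 0.0030046
  π_III·L_III = 0.34 × 0.165043 = 0.0561146
Marginal: 3.12363e-07 + 0.0030046 + 0.0561146 = 0.0591195
P(Supplier II | 10 germinations out of 17) = 0.0030046 / 0.0591195 ≈ 0.0508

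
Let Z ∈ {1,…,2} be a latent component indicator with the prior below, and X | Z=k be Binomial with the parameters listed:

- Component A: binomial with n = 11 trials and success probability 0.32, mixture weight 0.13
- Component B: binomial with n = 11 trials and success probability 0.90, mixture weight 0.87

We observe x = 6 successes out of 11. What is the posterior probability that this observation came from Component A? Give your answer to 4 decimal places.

P(component k | x) = P(Z=k)·f_k(x) / marginal(x), where marginal(x) = Σ_j P(Z=j)·f_j(x).
Evaluate each component's likelihood at the observed value:
  p_A = C(11,6)·0.32^6·0.68^5 = 462·0.00107374·0.145393 = 0.0721251
  p_B = C(11,6)·0.90^6·0.10^5 = 462·0.531441·1e-05 = 0.00245526
Weight by the priors:
  P(Z=A)·p_A = 0.13 × 0.0721251 = 0.00937626
  P(Z=B)·p_B = 0.87 × 0.00245526 = 0.00213607
Denominator: 0.00937626 + 0.00213607 = 0.0115123
P(Component A | the observation) ≈ 0.8145

0.8145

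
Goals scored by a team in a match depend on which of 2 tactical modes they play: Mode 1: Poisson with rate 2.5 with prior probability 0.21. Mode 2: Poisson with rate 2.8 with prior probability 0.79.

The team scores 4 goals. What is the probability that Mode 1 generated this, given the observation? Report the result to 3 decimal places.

0.186

Apply Bayes' rule: the posterior for each component is proportional to its prior times its likelihood at x.
Component likelihoods at x = 4 goals:
  f_1 = e^(−2.5)·2.5^4/4! = 0.133602
  f_2 = e^(−2.8)·2.8^4/4! = 0.155739
Prior × likelihood for each component:
  w_1·f_1 = 0.21 × 0.133602 = 0.0280564
  w_2·f_2 = 0.79 × 0.155739 = 0.123034
Normaliser: 0.0280564 + 0.123034 = 0.15109
P(Mode 1 | 4 goals) = 0.0280564 / 0.15109 ≈ 0.186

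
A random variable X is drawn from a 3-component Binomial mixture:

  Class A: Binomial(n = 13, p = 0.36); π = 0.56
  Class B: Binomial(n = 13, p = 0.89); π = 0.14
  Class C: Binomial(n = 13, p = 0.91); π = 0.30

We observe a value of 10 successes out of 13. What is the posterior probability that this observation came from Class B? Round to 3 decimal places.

0.391

The responsibility of component k is P(Z=k) f_k(x) divided by Σ_j P(Z=j) f_j(x).
Binomial probabilities:
  p_A = 0.00274114
  p_B = 0.118698
  p_C = 0.0811909
Prior × likelihood for each component:
  P(Z=A)·p_A = 0.56 × 0.00274114 = 0.00153504
  P(Z=B)·p_B = 0.14 × 0.118698 = 0.0166177
  P(Z=C)·p_C = 0.30 × 0.0811909 = 0.0243573
Evidence: 0.00153504 + 0.0166177 + 0.0243573 = 0.0425101
P(Class B | the observation) ≈ 0.391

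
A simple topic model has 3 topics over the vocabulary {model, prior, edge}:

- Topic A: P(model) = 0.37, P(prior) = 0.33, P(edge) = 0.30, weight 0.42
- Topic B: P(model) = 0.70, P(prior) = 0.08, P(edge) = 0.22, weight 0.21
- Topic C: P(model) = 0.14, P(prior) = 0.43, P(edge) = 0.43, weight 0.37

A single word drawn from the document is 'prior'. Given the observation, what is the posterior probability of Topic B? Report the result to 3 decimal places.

Apply Bayes' rule: the posterior for each component is proportional to its prior times its likelihood at x.
Categorical probabilities:
  L_A = P(prior | comp) = 0.33
  L_B = P(prior | comp) = 0.08
  L_C = P(prior | comp) = 0.43
Prior × likelihood for each component:
  w_A·L_A = 0.42 × 0.33 = 0.1386
  w_B·L_B = 0.21 × 0.08 = 0.0168
  w_C·L_C = 0.37 × 0.43 = 0.1591
Normaliser: 0.1386 + 0.0168 + 0.1591 = 0.3145
P(Topic B | data) = 0.0168 / 0.3145 ≈ 0.053

0.053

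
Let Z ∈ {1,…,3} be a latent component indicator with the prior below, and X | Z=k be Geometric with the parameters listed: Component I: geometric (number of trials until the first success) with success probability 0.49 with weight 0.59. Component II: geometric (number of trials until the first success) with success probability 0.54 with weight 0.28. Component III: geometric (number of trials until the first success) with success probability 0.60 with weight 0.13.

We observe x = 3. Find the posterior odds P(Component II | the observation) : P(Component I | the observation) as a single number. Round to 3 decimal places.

Posterior odds = (π_i f_i(x)) / (π_j f_j(x)); the normalising sum cancels.
Evaluate each component's likelihood at the observed value:
  f_I = 0.49·(1−0.49)^2 = 0.49·0.2601 = 0.127449
  f_II = 0.54·(1−0.54)^2 = 0.54·0.2116 = 0.114264
  f_III = 0.60·(1−0.60)^2 = 0.60·0.16 = 0.096
Odds = (0.28/0.59) × (0.114264/0.127449) = 0.474576 × 0.896547 ≈ 0.425

0.425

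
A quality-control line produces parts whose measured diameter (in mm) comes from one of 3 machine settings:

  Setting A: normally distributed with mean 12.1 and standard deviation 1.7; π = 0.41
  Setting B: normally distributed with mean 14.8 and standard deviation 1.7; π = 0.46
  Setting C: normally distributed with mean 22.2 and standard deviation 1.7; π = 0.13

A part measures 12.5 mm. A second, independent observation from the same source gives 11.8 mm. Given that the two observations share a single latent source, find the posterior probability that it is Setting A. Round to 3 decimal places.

0.910

Posterior ∝ prior × likelihood, so P(k | x) ∝ P(Z=k) f_k(x); normalise over all components.
Since both observations come from the same component, the likelihood for component k is f_k(x₁)·f_k(x₂).
  p_A = [0.228265] × [0.231046] = 0.0527397
  p_B = [0.0939689] × [0.0494566] = 0.00464738
  p_C = [1.99884e-08] × [1.75224e-09] = 3.50245e-17
Unnormalised posteriors:
  P(Z=A)·p_A = 0.41 × 0.0527397 = 0.0216233
  P(Z=B)·p_B = 0.46 × 0.00464738 = 0.00213779
  P(Z=C)·p_C = 0.13 × 3.50245e-17 = 4.55319e-18
Sum: 0.0216233 + 0.00213779 + 4.55319e-18 = 0.0237611
P(Setting A | x) ≈ 0.910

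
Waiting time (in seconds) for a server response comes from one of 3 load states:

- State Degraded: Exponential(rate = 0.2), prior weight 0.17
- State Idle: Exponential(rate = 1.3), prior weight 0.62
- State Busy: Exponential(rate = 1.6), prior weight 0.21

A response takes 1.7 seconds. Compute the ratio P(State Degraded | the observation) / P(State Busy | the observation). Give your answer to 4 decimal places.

Since P(k|x) ∝ P(Z=k) f_k(x), the posterior odds are P(Z=i) f_i(x) / (P(Z=j) f_j(x)).
Evaluate each component's likelihood at the observed value:
  L_Degraded = 0.142354
  L_Idle = 0.142611
  L_Busy = 0.1054
Odds = (0.17/0.21) × (0.142354/0.1054) = 0.809524 × 1.35061 ≈ 1.0934

1.0934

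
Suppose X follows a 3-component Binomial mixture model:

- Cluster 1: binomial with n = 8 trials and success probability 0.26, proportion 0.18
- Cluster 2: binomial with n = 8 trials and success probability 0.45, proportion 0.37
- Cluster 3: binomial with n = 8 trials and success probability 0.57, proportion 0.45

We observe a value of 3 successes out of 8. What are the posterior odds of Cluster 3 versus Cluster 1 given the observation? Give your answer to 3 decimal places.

1.745

Posterior odds = (π_i f_i(x)) / (π_j f_j(x)); the normalising sum cancels.
Evaluate each component's likelihood at the observed value:
  p_1 = 0.218407
  p_2 = 0.256826
  p_3 = 0.15246
Odds = (0.45/0.18) × (0.15246/0.218407) = 2.5 × 0.698053 ≈ 1.745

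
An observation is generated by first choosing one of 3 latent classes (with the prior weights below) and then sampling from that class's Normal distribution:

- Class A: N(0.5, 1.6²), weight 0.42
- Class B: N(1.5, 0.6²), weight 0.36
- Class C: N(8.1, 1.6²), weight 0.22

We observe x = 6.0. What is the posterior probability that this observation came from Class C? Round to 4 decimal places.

By Bayes' theorem, P(k | x) = w_k f_k(x) / Σ_j w_j f_j(x).
Component likelihoods at x = 6.0:
  p_A = 0.00067747
  p_B = 4.0572e-13
  p_C = 0.105371
Weight by the priors:
  w_A·p_A = 0.42 × 0.00067747 = 0.000284537
  w_B·p_B = 0.36 × 4.0572e-13 = 1.46059e-13
  w_C·p_C = 0.22 × 0.105371 = 0.0231816
Normaliser: 0.000284537 + 1.46059e-13 + 0.0231816 = 0.0234661
So the posterior for Class C is 0.0231816 / 0.0234661 ≈ 0.9879.

0.9879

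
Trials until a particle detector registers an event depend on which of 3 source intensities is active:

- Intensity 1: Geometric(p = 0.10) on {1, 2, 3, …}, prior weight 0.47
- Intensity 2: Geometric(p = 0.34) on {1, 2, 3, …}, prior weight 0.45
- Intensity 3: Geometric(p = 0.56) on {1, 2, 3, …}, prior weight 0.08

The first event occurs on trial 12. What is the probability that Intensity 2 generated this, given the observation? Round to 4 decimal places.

Posterior ∝ prior × likelihood, so P(k | x) ∝ w_k f_k(x); normalise over all components.
Component likelihoods at x = 12:
  p_1 = 0.0313811
  p_2 = 0.00351935
  p_3 = 6.70143e-05
Unnormalised posteriors:
  w_1·p_1 = 0.47 × 0.0313811 = 0.0147491
  w_2·p_2 = 0.45 × 0.00351935 = 0.00158371
  w_3·p_3 = 0.08 × 6.70143e-05 = 5.36114e-06
Sum: 0.0147491 + 0.00158371 + 5.36114e-06 = 0.0163382
So the posterior for Intensity 2 is 0.00158371 / 0.0163382 ≈ 0.0969.

0.0969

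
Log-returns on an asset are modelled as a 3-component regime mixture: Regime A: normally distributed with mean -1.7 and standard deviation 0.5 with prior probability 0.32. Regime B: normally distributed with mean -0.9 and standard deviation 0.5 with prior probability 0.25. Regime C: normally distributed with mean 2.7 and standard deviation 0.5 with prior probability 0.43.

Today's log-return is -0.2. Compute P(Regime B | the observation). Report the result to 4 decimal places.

0.9635

P(component k | x) = P(Z=k)·f_k(x) / marginal(x), where marginal(x) = Σ_j P(Z=j)·f_j(x).
Evaluate each component's likelihood at the observed value:
  f_A = (1/(0.5·√(2π)))·exp(−(-0.2−-1.7)²/(2·0.5²)) = 0.797885·exp(-4.50000) = 0.0088637
  f_B = (1/(0.5·√(2π)))·exp(−(-0.2−-0.9)²/(2·0.5²)) = 0.797885·exp(-0.98000) = 0.299455
  f_C = (1/(0.5·√(2π)))·exp(−(-0.2−2.7)²/(2·0.5²)) = 0.797885·exp(-16.82000) = 3.95464e-08
Weight by the priors:
  P(Z=A)·f_A = 0.32 × 0.0088637 = 0.00283638
  P(Z=B)·f_B = 0.25 × 0.299455 = 0.0748637
  P(Z=C)·f_C = 0.43 × 3.95464e-08 = 1.70049e-08
Evidence: 0.00283638 + 0.0748637 + 1.70049e-08 = 0.0777001
P(Regime B | the observation) ≈ 0.9635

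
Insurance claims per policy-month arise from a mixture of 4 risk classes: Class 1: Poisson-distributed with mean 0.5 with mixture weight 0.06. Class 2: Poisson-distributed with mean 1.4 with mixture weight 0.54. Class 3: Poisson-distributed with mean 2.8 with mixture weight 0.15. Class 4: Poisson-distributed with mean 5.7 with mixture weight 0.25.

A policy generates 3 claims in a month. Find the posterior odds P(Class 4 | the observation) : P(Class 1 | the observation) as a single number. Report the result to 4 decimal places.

34.0543

The posterior odds equal the prior odds times the likelihood ratio: (P(Z=i)/P(Z=j))·(f_i(x)/f_j(x)).
Poisson probabilities:
  f_1 = 0.0126361
  f_2 = 0.112777
  f_3 = 0.222484
  f_4 = 0.103275
0.0258187 / 0.000758163 ≈ 34.0543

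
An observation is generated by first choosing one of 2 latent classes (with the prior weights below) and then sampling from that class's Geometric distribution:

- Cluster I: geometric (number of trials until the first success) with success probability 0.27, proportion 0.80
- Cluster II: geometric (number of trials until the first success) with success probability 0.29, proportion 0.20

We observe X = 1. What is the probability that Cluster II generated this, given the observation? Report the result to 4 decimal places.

0.2117

P(component k | x) = P(Z=k)·f_k(x) / marginal(x), where marginal(x) = Σ_j P(Z=j)·f_j(x).
Component likelihoods at x = 1:
  f_I = 0.27
  f_II = 0.29
Weight by the priors:
  P(Z=I)·f_I = 0.80 × 0.27 = 0.216
  P(Z=II)·f_II = 0.20 × 0.29 = 0.058
Marginal: 0.216 + 0.058 = 0.274
P(Cluster II | the observation) ≈ 0.2117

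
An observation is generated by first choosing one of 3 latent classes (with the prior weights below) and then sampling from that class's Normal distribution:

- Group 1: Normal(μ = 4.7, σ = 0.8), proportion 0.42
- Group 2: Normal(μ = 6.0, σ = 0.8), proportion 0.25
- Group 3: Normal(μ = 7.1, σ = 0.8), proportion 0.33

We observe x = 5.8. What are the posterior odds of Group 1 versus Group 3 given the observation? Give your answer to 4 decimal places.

Posterior odds = (π_i f_i(x)) / (π_j f_j(x)); the normalising sum cancels.
Component likelihoods at x = 5.8:
  f_1 = 0.193765
  f_2 = 0.483335
  f_3 = 0.133173
0.0813814 / 0.043947 ≈ 1.8518

1.8518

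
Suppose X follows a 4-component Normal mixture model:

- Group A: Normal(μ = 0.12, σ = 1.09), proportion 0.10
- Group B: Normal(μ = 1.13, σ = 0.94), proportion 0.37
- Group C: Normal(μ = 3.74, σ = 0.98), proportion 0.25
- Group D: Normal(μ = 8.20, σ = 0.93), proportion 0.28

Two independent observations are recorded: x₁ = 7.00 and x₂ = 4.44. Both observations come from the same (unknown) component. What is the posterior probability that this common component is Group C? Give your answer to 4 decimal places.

By Bayes' theorem, P(k | x) = π_k f_k(x) / Σ_j π_j f_j(x).
Since both observations come from the same component, the likelihood for component k is f_k(x₁)·f_k(x₂).
  f_A = [(1/(1.09·√(2π)))·exp(−(7.00−0.12)²/(2·1.09²)) = 0.366002·exp(-19.92021) = 8.17047e-10] × [0.000142097] = 1.161e-13
  f_B = [(1/(0.94·√(2π)))·exp(−(7.00−1.13)²/(2·0.94²)) = 0.424407·exp(-19.49802) = 1.44511e-09] × [0.000861567] = 1.24506e-12
  f_C = [(1/(0.98·√(2π)))·exp(−(7.00−3.74)²/(2·0.98²)) = 0.407084·exp(-5.53290) = 0.00160981] × [0.315424] = 0.000507773
  f_D = [(1/(0.93·√(2π)))·exp(−(7.00−8.20)²/(2·0.93²)) = 0.428970·exp(-0.83247) = 0.186591] × [0.000121046] = 2.25862e-05
Weight by the priors:
  π_A·f_A = 0.10 × 1.161e-13 = 1.161e-14
  π_B·f_B = 0.37 × 1.24506e-12 = 4.60671e-13
  π_C·f_C = 0.25 × 0.000507773 = 0.000126943
  π_D·f_D = 0.28 × 2.25862e-05 = 6.32415e-06
Evidence: 1.161e-14 + 4.60671e-13 + 0.000126943 + 6.32415e-06 = 0.000133267
P(Group C | x₁,x₂) ≈ 0.9525

0.9525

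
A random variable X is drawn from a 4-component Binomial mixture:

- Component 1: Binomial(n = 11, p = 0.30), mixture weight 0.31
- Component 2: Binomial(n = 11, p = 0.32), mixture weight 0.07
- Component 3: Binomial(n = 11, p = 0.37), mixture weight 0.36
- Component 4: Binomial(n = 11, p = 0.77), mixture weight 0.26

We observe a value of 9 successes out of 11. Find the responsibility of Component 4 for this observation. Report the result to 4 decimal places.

0.9830

Apply Bayes' rule: the posterior for each component is proportional to its prior times its likelihood at x.
Evaluate each component's likelihood at the observed value:
  p_1 = 0.000530457
  p_2 = 0.000894809
  p_3 = 0.002837
  p_4 = 0.276844
Unnormalised posteriors:
  π_1·p_1 = 0.31 × 0.000530457 = 0.000164442
  π_2·p_2 = 0.07 × 0.000894809 = 6.26366e-05
  π_3·p_3 = 0.36 × 0.002837 = 0.00102132
  π_4·p_4 = 0.26 × 0.276844 = 0.0719794
Denominator: 0.000164442 + 6.26366e-05 + 0.00102132 + 0.0719794 = 0.0732278
So the posterior for Component 4 is 0.0719794 / 0.0732278 ≈ 0.9830.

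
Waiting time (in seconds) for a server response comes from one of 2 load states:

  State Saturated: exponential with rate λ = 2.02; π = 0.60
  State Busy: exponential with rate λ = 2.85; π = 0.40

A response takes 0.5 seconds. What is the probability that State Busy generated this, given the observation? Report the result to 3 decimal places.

0.383

Posterior ∝ prior × likelihood, so P(k | x) ∝ π_k f_k(x); normalise over all components.
Component likelihoods at x = 0.5 seconds:
  L_Saturated = 0.735722
  L_Busy = 0.685449
Unnormalised posteriors:
  π_Saturated·L_Saturated = 0.60 × 0.735722 = 0.441433
  π_Busy·L_Busy = 0.40 × 0.685449 = 0.27418
Sum: 0.441433 + 0.27418 = 0.715613
Responsibility of State Busy: 0.27418 / 0.715613 ≈ 0.383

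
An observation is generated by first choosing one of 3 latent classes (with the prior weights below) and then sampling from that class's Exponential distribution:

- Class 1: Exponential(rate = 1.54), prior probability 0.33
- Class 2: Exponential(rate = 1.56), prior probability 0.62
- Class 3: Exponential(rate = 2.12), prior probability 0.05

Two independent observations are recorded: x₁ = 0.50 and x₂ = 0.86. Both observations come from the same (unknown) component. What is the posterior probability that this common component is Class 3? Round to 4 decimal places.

0.0434

Posterior ∝ prior × likelihood, so P(k | x) ∝ w_k f_k(x); normalise over all components.
Since both observations come from the same component, the likelihood for component k is f_k(x₁)·f_k(x₂).
  L_1 = [1.54·e^(−1.54·0.50) = 1.54·e^(−0.7700) = 0.71304] × [0.409582] = 0.292049
  L_2 = [1.56·e^(−1.56·0.50) = 1.56·e^(−0.7800) = 0.715113] × [0.407826] = 0.291642
  L_3 = [2.12·e^(−2.12·0.50) = 2.12·e^(−1.0600) = 0.734486] × [0.342397] = 0.251486
Prior × likelihood for each component:
  w_1·L_1 = 0.33 × 0.292049 = 0.096376
  w_2·L_2 = 0.62 × 0.291642 = 0.180818
  w_3·L_3 = 0.05 × 0.251486 = 0.0125743
Denominator: 0.096376 + 0.180818 + 0.0125743 = 0.289768
Responsibility of Class 3: 0.0125743 / 0.289768 ≈ 0.0434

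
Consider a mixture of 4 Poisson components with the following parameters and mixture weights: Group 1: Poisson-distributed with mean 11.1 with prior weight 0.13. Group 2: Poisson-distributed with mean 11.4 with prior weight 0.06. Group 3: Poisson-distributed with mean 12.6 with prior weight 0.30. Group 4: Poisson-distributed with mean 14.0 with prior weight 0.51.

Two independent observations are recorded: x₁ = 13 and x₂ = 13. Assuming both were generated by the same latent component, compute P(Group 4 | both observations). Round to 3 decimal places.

P(component k | x) = π_k·f_k(x) / marginal(x), where marginal(x) = Σ_j π_j·f_j(x).
Since both observations come from the same component, the likelihood for component k is f_k(x₁)·f_k(x₂).
  p_1 = [0.0942431] × [0.0942431] = 0.00888177
  p_2 = [0.0987474] × [0.0987474] = 0.00975105
  p_3 = [0.109251] × [0.109251] = 0.0119358
  p_4 = [0.105989] × [0.105989] = 0.0112337
Multiply by the mixture weights:
  π_1·p_1 = 0.13 × 0.00888177 = 0.00115463
  π_2·p_2 = 0.06 × 0.00975105 = 0.000585063
  π_3·p_3 = 0.30 × 0.0119358 = 0.00358075
  π_4·p_4 = 0.51 × 0.0112337 = 0.00572919
Sum: 0.00115463 + 0.000585063 + 0.00358075 + 0.00572919 = 0.0110496
So the posterior for Group 4 is 0.00572919 / 0.0110496 ≈ 0.518.

0.518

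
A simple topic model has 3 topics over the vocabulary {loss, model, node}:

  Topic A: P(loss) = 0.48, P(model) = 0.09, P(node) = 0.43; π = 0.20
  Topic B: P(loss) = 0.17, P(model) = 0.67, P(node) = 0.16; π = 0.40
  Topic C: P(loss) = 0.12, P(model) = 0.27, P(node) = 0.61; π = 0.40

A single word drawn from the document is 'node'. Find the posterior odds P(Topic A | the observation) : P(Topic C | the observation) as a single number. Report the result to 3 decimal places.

0.352

The posterior odds equal the prior odds times the likelihood ratio: (P(Z=i)/P(Z=j))·(f_i(x)/f_j(x)).
Evaluate each component's likelihood at the observed value:
  L_A = P(node | comp) = 0.43
  L_B = P(node | comp) = 0.16
  L_C = P(node | comp) = 0.61
0.086 / 0.244 ≈ 0.352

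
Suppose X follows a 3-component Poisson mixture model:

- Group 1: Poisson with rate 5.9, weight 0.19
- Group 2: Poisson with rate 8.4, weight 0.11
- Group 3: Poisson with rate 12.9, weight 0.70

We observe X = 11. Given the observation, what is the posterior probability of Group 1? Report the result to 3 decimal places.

By Bayes' theorem, P(k | x) = w_k f_k(x) / Σ_j w_j f_j(x).
Poisson probabilities:
  p_1 = e^(−5.9)·5.9^11/11! = 0.0206956
  p_2 = e^(−8.4)·8.4^11/11! = 0.0827642
  p_3 = e^(−12.9)·12.9^11/11! = 0.103023
Unnormalised posteriors:
  w_1·p_1 = 0.19 × 0.0206956 = 0.00393217
  w_2·p_2 = 0.11 × 0.0827642 = 0.00910407
  w_3·p_3 = 0.70 × 0.103023 = 0.0721158
Denominator: 0.00393217 + 0.00910407 + 0.0721158 = 0.085152
So the posterior for Group 1 is 0.00393217 / 0.085152 ≈ 0.046.

0.046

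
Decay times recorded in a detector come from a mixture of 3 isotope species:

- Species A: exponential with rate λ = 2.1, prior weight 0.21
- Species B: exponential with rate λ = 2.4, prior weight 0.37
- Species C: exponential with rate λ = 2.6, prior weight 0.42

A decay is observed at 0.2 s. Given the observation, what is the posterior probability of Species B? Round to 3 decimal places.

0.369

P(component k | x) = w_k·f_k(x) / marginal(x), where marginal(x) = Σ_j w_j·f_j(x).
Exponential densities:
  f_A = 2.1·e^(−2.1·0.2) = 2.1·e^(−0.4200) = 1.3798
  f_B = 2.4·e^(−2.4·0.2) = 2.4·e^(−0.4800) = 1.48508
  f_C = 2.6·e^(−2.6·0.2) = 2.6·e^(−0.5200) = 1.54575
Multiply by the mixture weights:
  w_A·f_A = 0.21 × 1.3798 = 0.289758
  w_B·f_B = 0.37 × 1.48508 = 0.54948
  w_C·f_C = 0.42 × 1.54575 = 0.649216
Marginal: 0.289758 + 0.54948 + 0.649216 = 1.48845
Responsibility of Species B: 0.54948 / 1.48845 ≈ 0.369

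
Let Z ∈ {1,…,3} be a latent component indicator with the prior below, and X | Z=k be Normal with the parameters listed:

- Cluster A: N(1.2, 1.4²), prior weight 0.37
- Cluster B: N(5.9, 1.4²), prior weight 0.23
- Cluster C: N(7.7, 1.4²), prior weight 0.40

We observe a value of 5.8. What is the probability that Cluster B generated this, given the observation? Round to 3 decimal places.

P(component k | x) = π_k·f_k(x) / marginal(x), where marginal(x) = Σ_j π_j·f_j(x).
Evaluate each component's likelihood at the observed value:
  f_A = (1/(1.4·√(2π)))·exp(−(5.8−1.2)²/(2·1.4²)) = 0.284959·exp(-5.39796) = 0.00128967
  f_B = (1/(1.4·√(2π)))·exp(−(5.8−5.9)²/(2·1.4²)) = 0.284959·exp(-0.00255) = 0.284233
  f_C = (1/(1.4·√(2π)))·exp(−(5.8−7.7)²/(2·1.4²)) = 0.284959·exp(-0.92092) = 0.113457
Unnormalised posteriors:
  π_A·f_A = 0.37 × 0.00128967 = 0.000477177
  π_B·f_B = 0.23 × 0.284233 = 0.0653735
  π_C·f_C = 0.40 × 0.113457 = 0.0453829
Normaliser: 0.000477177 + 0.0653735 + 0.0453829 = 0.111234
P(Cluster B | data) ≈ 0.588

0.588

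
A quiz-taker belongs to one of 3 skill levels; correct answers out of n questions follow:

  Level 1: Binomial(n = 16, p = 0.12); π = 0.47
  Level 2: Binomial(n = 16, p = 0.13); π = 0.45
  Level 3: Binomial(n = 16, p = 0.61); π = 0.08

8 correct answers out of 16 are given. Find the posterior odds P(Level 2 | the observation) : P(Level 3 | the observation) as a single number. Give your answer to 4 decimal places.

Posterior odds = (π_i f_i(x)) / (π_j f_j(x)); the normalising sum cancels.
Evaluate each component's likelihood at the observed value:
  p_1 = 0.000199017
  p_2 = 0.000344572
  p_3 = 0.132049
Posterior odds = (π_2·p_2) / (π_3·p_3) = (0.45·0.000344572) / (0.08·0.132049) = 0.000155057 / 0.0105639 ≈ 0.0147

0.0147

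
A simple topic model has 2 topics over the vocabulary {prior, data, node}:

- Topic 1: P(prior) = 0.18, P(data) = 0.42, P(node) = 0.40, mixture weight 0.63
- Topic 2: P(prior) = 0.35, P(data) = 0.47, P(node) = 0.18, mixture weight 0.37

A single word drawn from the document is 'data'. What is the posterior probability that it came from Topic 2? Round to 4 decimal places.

Apply Bayes' rule: the posterior for each component is proportional to its prior times its likelihood at x.
Evaluate each component's likelihood at the observed value:
  f_1 = P(data | comp) = 0.42
  f_2 = P(data | comp) = 0.47
Multiply by the mixture weights:
  w_1·f_1 = 0.63 × 0.42 = 0.2646
  w_2·f_2 = 0.37 × 0.47 = 0.1739
Marginal: 0.2646 + 0.1739 = 0.4385
Responsibility of Topic 2: 0.1739 / 0.4385 ≈ 0.3966

0.3966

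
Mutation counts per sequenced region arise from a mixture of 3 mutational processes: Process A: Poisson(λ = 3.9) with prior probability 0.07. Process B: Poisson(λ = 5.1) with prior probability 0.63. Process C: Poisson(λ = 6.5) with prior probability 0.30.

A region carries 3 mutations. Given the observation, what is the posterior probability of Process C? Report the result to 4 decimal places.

P(component k | x) = P(Z=k)·f_k(x) / marginal(x), where marginal(x) = Σ_j P(Z=j)·f_j(x).
Evaluate each component's likelihood at the observed value:
  L_A = e^(−3.9)·3.9^3/3! = 0.200122
  L_B = e^(−5.1)·5.1^3/3! = 0.13479
  L_C = e^(−6.5)·6.5^3/3! = 0.0688137
Unnormalised posteriors:
  P(Z=A)·L_A = 0.07 × 0.200122 = 0.0140085
  P(Z=B)·L_B = 0.63 × 0.13479 = 0.0849177
  P(Z=C)·L_C = 0.30 × 0.0688137 = 0.0206441
Sum: 0.0140085 + 0.0849177 + 0.0206441 = 0.11957
P(Process C | data) = 0.0206441 / 0.11957 ≈ 0.1727

0.1727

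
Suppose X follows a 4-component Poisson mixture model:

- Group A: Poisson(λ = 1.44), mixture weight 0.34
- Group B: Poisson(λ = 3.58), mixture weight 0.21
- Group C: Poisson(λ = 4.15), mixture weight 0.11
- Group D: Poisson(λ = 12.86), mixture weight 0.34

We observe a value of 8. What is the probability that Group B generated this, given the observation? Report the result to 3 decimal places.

The responsibility of component k is P(Z=k) f_k(x) divided by Σ_j P(Z=j) f_j(x).
Poisson probabilities:
  L_A = e^(−1.44)·1.44^8/8! = 0.000108641
  L_B = e^(−3.58)·3.58^8/8! = 0.0186539
  L_C = e^(−4.15)·4.15^8/8! = 0.0343987
  L_D = e^(−12.86)·12.86^8/8! = 0.048237
Multiply by the mixture weights:
  P(Z=A)·L_A = 0.34 × 0.000108641 = 3.69381e-05
  P(Z=B)·L_B = 0.21 × 0.0186539 = 0.00391732
  P(Z=C)·L_C = 0.11 × 0.0343987 = 0.00378386
  P(Z=D)·L_D = 0.34 × 0.048237 = 0.0164006
Evidence: 3.69381e-05 + 0.00391732 + 0.00378386 + 0.0164006 = 0.0241387
Responsibility of Group B: 0.00391732 / 0.0241387 ≈ 0.162

0.162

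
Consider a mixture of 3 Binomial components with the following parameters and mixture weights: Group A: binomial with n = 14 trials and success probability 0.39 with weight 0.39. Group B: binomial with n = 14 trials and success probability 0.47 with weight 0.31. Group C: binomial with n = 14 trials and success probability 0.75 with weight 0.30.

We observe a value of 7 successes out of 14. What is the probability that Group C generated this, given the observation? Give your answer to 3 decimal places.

By Bayes' theorem, P(k | x) = π_k f_k(x) / Σ_j π_j f_j(x).
Binomial probabilities:
  f_A = 0.148016
  f_B = 0.204251
  f_C = 0.0279612
Prior × likelihood for each component:
  π_A·f_A = 0.39 × 0.148016 = 0.0577262
  π_B·f_B = 0.31 × 0.204251 = 0.0633177
  π_C·f_C = 0.30 × 0.0279612 = 0.00838837
Marginal: 0.0577262 + 0.0633177 + 0.00838837 = 0.129432
So the posterior for Group C is 0.00838837 / 0.129432 ≈ 0.065.

0.065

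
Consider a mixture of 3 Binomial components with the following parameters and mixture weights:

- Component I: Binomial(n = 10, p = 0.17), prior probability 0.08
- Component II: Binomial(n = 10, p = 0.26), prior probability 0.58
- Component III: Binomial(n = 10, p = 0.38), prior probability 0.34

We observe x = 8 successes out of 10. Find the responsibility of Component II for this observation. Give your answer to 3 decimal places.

0.104

P(component k | x) = π_k·f_k(x) / marginal(x), where marginal(x) = Σ_j π_j·f_j(x).
Binomial probabilities:
  L_I = 2.16252e-05
  L_II = 0.000514592
  L_III = 0.00752081
Unnormalised posteriors:
  π_I·L_I = 0.08 × 2.16252e-05 = 1.73002e-06
  π_II·L_II = 0.58 × 0.000514592 = 0.000298463
  π_III·L_III = 0.34 × 0.00752081 = 0.00255708
Normaliser: 1.73002e-06 + 0.000298463 + 0.00255708 = 0.00285727
P(Component II | the observation) ≈ 0.104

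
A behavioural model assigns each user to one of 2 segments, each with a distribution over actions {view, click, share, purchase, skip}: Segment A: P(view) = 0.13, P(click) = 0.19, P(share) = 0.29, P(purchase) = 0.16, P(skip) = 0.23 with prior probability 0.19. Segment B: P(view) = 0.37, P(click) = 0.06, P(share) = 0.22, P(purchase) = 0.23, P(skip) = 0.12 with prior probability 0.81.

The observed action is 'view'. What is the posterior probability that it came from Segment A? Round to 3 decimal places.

0.076

The responsibility of component k is π_k f_k(x) divided by Σ_j π_j f_j(x).
Component likelihoods at x = 'view':
  f_A = 0.13
  f_B = 0.37
Weight by the priors:
  π_A·f_A = 0.19 × 0.13 = 0.0247
  π_B·f_B = 0.81 × 0.37 = 0.2997
Normaliser: 0.0247 + 0.2997 = 0.3244
Responsibility of Segment A: 0.0247 / 0.3244 ≈ 0.076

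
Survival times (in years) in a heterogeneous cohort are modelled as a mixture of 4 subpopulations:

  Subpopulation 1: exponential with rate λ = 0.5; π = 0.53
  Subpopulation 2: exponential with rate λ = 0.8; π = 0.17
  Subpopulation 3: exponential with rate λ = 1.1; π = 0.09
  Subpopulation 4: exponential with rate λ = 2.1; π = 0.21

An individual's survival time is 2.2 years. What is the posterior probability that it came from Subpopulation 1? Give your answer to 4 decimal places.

0.7071

By Bayes' theorem, P(k | x) = P(Z=k) f_k(x) / Σ_j P(Z=j) f_j(x).
Component likelihoods at x = 2.2 years:
  L_1 = 0.5·e^(−0.5·2.2) = 0.5·e^(−1.1000) = 0.166436
  L_2 = 0.8·e^(−0.8·2.2) = 0.8·e^(−1.7600) = 0.137636
  L_3 = 1.1·e^(−1.1·2.2) = 1.1·e^(−2.4200) = 0.0978138
  L_4 = 2.1·e^(−2.1·2.2) = 2.1·e^(−4.6200) = 0.0206909
Multiply by the mixture weights:
  P(Z=1)·L_1 = 0.53 × 0.166436 = 0.0882108
  P(Z=2)·L_2 = 0.17 × 0.137636 = 0.0233981
  P(Z=3)·L_3 = 0.09 × 0.0978138 = 0.00880324
  P(Z=4)·L_4 = 0.21 × 0.0206909 = 0.00434508
Denominator: 0.0882108 + 0.0233981 + 0.00880324 + 0.00434508 = 0.124757
Responsibility of Subpopulation 1: 0.0882108 / 0.124757 ≈ 0.7071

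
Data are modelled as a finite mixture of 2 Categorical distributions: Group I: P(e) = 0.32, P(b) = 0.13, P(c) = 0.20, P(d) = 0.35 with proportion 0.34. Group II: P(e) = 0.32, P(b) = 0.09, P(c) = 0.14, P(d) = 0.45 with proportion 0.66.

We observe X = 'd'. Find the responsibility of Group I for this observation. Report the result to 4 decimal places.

0.2861

P(component k | x) = w_k·f_k(x) / marginal(x), where marginal(x) = Σ_j w_j·f_j(x).
Categorical probabilities:
  f_I = P(d | comp) = 0.35
  f_II = P(d | comp) = 0.45
Multiply by the mixture weights:
  w_I·f_I = 0.34 × 0.35 = 0.119
  w_II·f_II = 0.66 × 0.45 = 0.297
Normaliser: 0.119 + 0.297 = 0.416
Responsibility of Group I: 0.119 / 0.416 ≈ 0.2861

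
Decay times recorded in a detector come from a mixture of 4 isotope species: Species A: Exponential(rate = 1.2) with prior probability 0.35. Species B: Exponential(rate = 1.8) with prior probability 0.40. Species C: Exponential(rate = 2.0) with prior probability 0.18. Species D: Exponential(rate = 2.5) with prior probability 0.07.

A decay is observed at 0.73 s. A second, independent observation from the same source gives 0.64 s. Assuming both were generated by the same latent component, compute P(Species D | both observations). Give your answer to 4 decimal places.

Posterior ∝ prior × likelihood, so P(k | x) ∝ w_k f_k(x); normalise over all components.
Since both observations come from the same component, the likelihood for component k is f_k(x₁)·f_k(x₂).
  L_A = [1.2·e^(−1.2·0.73) = 1.2·e^(−0.8760) = 0.499734] × [0.556728] = 0.278216
  L_B = [1.8·e^(−1.8·0.73) = 1.8·e^(−1.3140) = 0.483737] × [0.568807] = 0.275153
  L_C = [2.0·e^(−2.0·0.73) = 2.0·e^(−1.4600) = 0.464473] × [0.556075] = 0.258281
  L_D = [2.5·e^(−2.5·0.73) = 2.5·e^(−1.8250) = 0.403044] × [0.504741] = 0.203433
Weight by the priors:
  w_A·L_A = 0.35 × 0.278216 = 0.0973757
  w_B·L_B = 0.40 × 0.275153 = 0.110061
  w_C·L_C = 0.18 × 0.258281 = 0.0464906
  w_D·L_D = 0.07 × 0.203433 = 0.0142403
Evidence: 0.0973757 + 0.110061 + 0.0464906 + 0.0142403 = 0.268168
Responsibility of Species D: 0.0142403 / 0.268168 ≈ 0.0531

0.0531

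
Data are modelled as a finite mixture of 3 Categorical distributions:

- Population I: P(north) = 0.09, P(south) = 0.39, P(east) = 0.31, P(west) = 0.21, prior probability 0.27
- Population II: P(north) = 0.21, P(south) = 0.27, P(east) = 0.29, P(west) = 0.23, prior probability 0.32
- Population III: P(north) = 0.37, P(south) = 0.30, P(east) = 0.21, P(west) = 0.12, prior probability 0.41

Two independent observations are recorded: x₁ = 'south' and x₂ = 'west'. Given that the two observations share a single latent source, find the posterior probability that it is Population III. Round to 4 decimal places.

0.2601

By Bayes' theorem, P(k | x) = P(Z=k) f_k(x) / Σ_j P(Z=j) f_j(x).
Since both observations come from the same component, the likelihood for component k is f_k(x₁)·f_k(x₂).
  p_I = [0.39] × [0.21] = 0.0819
  p_II = [0.27] × [0.23] = 0.0621
  p_III = [0.3] × [0.12] = 0.036
Prior × likelihood for each component:
  P(Z=I)·p_I = 0.27 × 0.0819 = 0.022113
  P(Z=II)·p_II = 0.32 × 0.0621 = 0.019872
  P(Z=III)·p_III = 0.41 × 0.036 = 0.01476
Evidence: 0.022113 + 0.019872 + 0.01476 = 0.056745
So the posterior for Population III is 0.01476 / 0.056745 ≈ 0.2601.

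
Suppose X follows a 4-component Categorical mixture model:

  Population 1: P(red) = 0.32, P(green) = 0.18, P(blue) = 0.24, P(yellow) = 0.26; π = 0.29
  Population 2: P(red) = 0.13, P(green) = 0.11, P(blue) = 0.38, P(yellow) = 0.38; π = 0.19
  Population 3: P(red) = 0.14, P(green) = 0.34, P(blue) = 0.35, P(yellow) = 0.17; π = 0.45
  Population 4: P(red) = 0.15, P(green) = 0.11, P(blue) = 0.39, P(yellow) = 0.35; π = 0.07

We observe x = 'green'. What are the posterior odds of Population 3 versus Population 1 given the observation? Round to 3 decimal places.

2.931

Only the two components matter; the odds are (P(Z=i) f_i(x)) / (P(Z=j) f_j(x)).
Evaluate each component's likelihood at the observed value:
  f_1 = 0.18
  f_2 = 0.11
  f_3 = 0.34
  f_4 = 0.11
Odds = (0.45/0.29) × (0.34/0.18) = 1.55172 × 1.88889 ≈ 2.931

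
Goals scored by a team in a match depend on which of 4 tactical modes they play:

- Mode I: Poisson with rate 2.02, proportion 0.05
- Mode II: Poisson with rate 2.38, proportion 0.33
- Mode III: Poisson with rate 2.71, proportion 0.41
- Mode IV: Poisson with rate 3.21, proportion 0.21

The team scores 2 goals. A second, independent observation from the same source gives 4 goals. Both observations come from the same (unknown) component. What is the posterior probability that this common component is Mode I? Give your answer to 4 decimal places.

0.0359

Posterior ∝ prior × likelihood, so P(k | x) ∝ π_k f_k(x); normalise over all components.
Since both observations come from the same component, the likelihood for component k is f_k(x₁)·f_k(x₂).
  p_I = [0.270644] × [0.0920279] = 0.0249068
  p_II = [0.262122] × [0.12373] = 0.0324324
  p_III = [0.244326] × [0.14953] = 0.0365341
  p_IV = [0.207919] × [0.178535] = 0.0371209
Weight by the priors:
  π_I·p_I = 0.05 × 0.0249068 = 0.00124534
  π_II·p_II = 0.33 × 0.0324324 = 0.0107027
  π_III·p_III = 0.41 × 0.0365341 = 0.014979
  π_IV·p_IV = 0.21 × 0.0371209 = 0.00779539
Marginal: 0.00124534 + 0.0107027 + 0.014979 + 0.00779539 = 0.0347224
So the posterior for Mode I is 0.00124534 / 0.0347224 ≈ 0.0359.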